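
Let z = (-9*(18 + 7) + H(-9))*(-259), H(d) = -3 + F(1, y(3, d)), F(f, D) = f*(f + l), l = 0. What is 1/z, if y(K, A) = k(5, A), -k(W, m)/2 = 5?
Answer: 1/58793 ≈ 1.7009e-5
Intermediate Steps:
k(W, m) = -10 (k(W, m) = -2*5 = -10)
y(K, A) = -10
F(f, D) = f**2 (F(f, D) = f*(f + 0) = f*f = f**2)
H(d) = -2 (H(d) = -3 + 1**2 = -3 + 1 = -2)
z = 58793 (z = (-9*(18 + 7) - 2)*(-259) = (-9*25 - 2)*(-259) = (-225 - 2)*(-259) = -227*(-259) = 58793)
1/z = 1/58793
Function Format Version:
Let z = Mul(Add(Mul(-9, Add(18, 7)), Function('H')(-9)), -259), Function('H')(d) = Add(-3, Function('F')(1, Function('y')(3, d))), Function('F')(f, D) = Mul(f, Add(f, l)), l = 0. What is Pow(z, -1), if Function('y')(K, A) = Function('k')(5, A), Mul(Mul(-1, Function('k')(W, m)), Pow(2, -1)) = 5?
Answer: Rational(1, 58793) ≈ 1.7009e-5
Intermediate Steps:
Function('k')(W, m) = -10 (Function('k')(W, m) = Mul(-2, 5) = -10)
Function('y')(K, A) = -10
Function('F')(f, D) = Pow(f, 2) (Function('F')(f, D) = Mul(f, Add(f, 0)) = Mul(f, f) = Pow(f, 2))
Function('H')(d) = -2 (Function('H')(d) = Add(-3, Pow(1, 2)) = Add(-3, 1) = -2)
z = 58793 (z = Mul(Add(Mul(-9, Add(18, 7)), -2), -259) = Mul(Add(Mul(-9, 25), -2), -259) = Mul(Add(-225, -2), -259) = Mul(-227, -259) = 58793)
Pow(z, -1) = Pow(58793, -1) = Rational(1, 58793)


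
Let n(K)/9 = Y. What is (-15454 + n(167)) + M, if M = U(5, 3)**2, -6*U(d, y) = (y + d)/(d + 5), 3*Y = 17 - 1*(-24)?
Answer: -3449471/225 ≈ -15331.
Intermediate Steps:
Y = 41/3 (Y = (17 - 1*(-24))/3 = (17 + 24)/3 = (1/3)*41 = 41/3 ≈ 13.667)
n(K) = 123 (n(K) = 9*(41/3) = 123)
U(d, y) = -(d + y)/(6*(5 + d)) (U(d, y) = -(y + d)/(6*(d + 5)) = -(d + y)/(6*(5 + d)))
M = 4/225 (M = ((-1*5 - 1*3)/(6*(5 + 5)))**2 = ((1/6)*(-5 - 3)/10)**2 = ((1/6)*(1/10)*(-8))**2 = (-2/15)**2 = 4/225 ≈ 0.017778)
(-15454 + n(167)) + M = (-15454 + 123) + 4/225 = -15331 + 4/225 = -3449471/225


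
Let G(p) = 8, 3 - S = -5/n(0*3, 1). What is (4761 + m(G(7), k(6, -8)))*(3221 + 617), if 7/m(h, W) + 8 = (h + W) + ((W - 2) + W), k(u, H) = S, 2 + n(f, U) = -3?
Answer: 36558869/2 ≈ 1.8279e+7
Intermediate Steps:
n(f, U) = -5 (n(f, U) = -2 - 3 = -5)
S = 2 (S = 3 - (-5)/(-5) = 3 - (-5)*(-1)/5 = 3 - 1*1 = 3 - 1 = 2)
k(u, H) = 2
m(h, W) = 7/(-10 + h + 3*W) (m(h, W) = 7/(-8 + ((h + W) + ((W - 2) + W))) = 7/(-8 + ((W + h) + ((-2 + W) + W))) = 7/(-8 + ((W + h) + (-2 + 2*W))) = 7/(-8 + (-2 + h + 3*W)) = 7/(-10 + h + 3*W))
(4761 + m(G(7), k(6, -8)))*(3221 + 617) = (4761 + 7/(-10 + 8 + 3*2))*(3221 + 617) = (4761 + 7/(-10 + 8 + 6))*3838 = (4761 + 7/4)*3838 = (19051/4)*3838 = 36558869/2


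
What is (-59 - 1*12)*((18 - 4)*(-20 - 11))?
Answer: 30814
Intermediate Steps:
(-59 - 1*12)*((18 - 4)*(-20 - 11)) = (-59 - 12)*(14*(-31)) = -71*(-434) = 30814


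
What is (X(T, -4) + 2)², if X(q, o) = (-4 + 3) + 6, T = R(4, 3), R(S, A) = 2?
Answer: 49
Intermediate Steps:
T = 2
X(q, o) = 5 (X(q, o) = -1 + 6 = 5)
(X(T, -4) + 2)² = (5 + 2)² = 7² = 49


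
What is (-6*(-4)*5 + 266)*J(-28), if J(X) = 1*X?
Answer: -10808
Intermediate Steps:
J(X) = X
(-6*(-4)*5 + 266)*J(-28) = (-6*(-4)*5 + 266)*(-28) = (24*5 + 266)*(-28) = (120 + 266)*(-28) = 386*(-28) = -10808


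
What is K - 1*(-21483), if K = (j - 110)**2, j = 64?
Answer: 23599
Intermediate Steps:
K = 2116 (K = (64 - 110)**2 = (-46)**2 = 2116)
K - 1*(-21483) = 2116 - 1*(-21483) = 2116 + 21483 = 23599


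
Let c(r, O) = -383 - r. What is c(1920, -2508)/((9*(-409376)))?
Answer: 2303/3684384 ≈ 0.00062507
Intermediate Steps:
c(1920, -2508)/((9*(-409376))) = (-383 - 1*1920)/((9*(-409376))) = (-383 - 1920)/(-3684384) = -2303*(-1/3684384) = 2303/3684384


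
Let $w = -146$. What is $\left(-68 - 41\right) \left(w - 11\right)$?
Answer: $17113$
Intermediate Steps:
$\left(-68 - 41\right) \left(w - 11\right) = \left(-68 - 41\right) \left(-146 - 11\right) = \left(-109\right) \left(-157\right) = 17113$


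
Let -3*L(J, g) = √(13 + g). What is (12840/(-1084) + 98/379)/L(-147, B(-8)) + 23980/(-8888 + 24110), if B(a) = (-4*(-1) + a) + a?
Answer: 28403481566/781718199 ≈ 36.335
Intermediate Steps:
B(a) = 4 + 2*a (B(a) = (4 + a) + a = 4 + 2*a)
L(J, g) = -√(13 + g)/3
(12840/(-1084) + 98/379)/L(-147, B(-8)) + 23980/(-8888 + 24110) = (12840/(-1084) + 98/379)/((-√(13 + (4 + 2*(-8)))/3)) + 23980/(-8888 + 24110) = (12840*(-1/1084) + 98*(1/379))/((-√(13 + (4 - 16))/3)) + 23980/15222 = (-3210/271 + 98/379)/((-√(13 - 12)/3)) + 23980*(1/15222) = -1190032/(102709*((-√1/3))) + 11990/7611 = -1190032/(102709*((-⅓*1))) + 11990/7611 = -1190032/(102709*(-⅓)) + 11990/7611 = -1190032/102709*(-3) + 11990/7611 = 3570096/102709 + 11990/7611 = 28403481566/781718199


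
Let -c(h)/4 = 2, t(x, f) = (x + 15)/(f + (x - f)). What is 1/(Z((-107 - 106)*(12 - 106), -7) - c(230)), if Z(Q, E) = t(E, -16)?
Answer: 7/48 ≈ 0.14583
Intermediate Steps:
t(x, f) = (15 + x)/x
c(h) = -8 (c(h) = -4*2 = -8)
Z(Q, E) = (15 + E)/E
1/(Z((-107 - 106)*(12 - 106), -7) - c(230)) = 1/((15 - 7)/(-7) - 1*(-8)) = 1/(-⅐*8 + 8) = 1/(-8/7 + 8) = 1/(48/7) = 7/48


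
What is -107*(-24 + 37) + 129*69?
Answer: 7510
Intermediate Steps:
-107*(-24 + 37) + 129*69 = -107*13 + 8901 = -1391 + 8901 = 7510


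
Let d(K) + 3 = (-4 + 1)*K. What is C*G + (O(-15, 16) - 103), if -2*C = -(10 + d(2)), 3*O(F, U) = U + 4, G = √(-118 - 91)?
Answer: -289/3 + I*√209/2 ≈ -96.333 + 7.2284*I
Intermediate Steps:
d(K) = -3 - 3*K (d(K) = -3 + (-4 + 1)*K = -3 - 3*K)
G = I*√209 (G = √(-209) = I*√209 ≈ 14.457*I)
O(F, U) = 4/3 + U/3 (O(F, U) = (U + 4)/3 = (4 + U)/3 = 4/3 + U/3)
C = ½ (C = -(-1)*(10 + (-3 - 3*2))/2 = -(-1)*(10 + (-3 - 6))/2 = -(-1)*(10 - 9)/2 = -(-1)/2 = -½*(-1) = ½ ≈ 0.50000)
C*G + (O(-15, 16) - 103) = (I*√209)/2 + ((4/3 + (⅓)*16) - 103) = I*√209/2 + ((4/3 + 16/3) - 103) = I*√209/2 + (20/3 - 103) = I*√209/2 - 289/3 = -289/3 + I*√209/2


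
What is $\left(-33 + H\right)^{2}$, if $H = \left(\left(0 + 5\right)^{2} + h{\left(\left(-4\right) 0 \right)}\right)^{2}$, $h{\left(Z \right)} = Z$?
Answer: $350464$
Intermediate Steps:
$H = 625$ ($H = \left(\left(0 + 5\right)^{2} - 0\right)^{2} = \left(5^{2} + 0\right)^{2} = \left(25 + 0\right)^{2} = 25^{2} = 625$)
$\left(-33 + H\right)^{2} = \left(-33 + 625\right)^{2} = 592^{2} = 350464$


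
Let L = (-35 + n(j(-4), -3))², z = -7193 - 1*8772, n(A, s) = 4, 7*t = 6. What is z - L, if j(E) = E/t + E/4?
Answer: -16926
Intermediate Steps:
t = 6/7 (t = (⅐)*6 = 6/7 ≈ 0.85714)
j(E) = 17*E/12 (j(E) = E/(6/7) + E/4 = E*(7/6) + E*(¼) = 7*E/6 + E/4 = 17*E/12)
z = -15965 (z = -7193 - 8772 = -15965)
L = 961 (L = (-35 + 4)² = (-31)² = 961)
z - L = -15965 - 1*961 = -15965 - 961 = -16926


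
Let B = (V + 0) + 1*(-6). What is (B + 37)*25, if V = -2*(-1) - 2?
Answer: 775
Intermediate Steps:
V = 0 (V = 2 - 2 = 0)
B = -6 (B = (0 + 0) + 1*(-6) = 0 - 6 = -6)
(B + 37)*25 = (-6 + 37)*25 = 31*25 = 775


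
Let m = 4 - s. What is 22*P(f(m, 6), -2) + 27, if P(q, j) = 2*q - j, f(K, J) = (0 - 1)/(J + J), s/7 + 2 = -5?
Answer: 202/3 ≈ 67.333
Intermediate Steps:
s = -49 (s = -14 + 7*(-5) = -14 - 35 = -49)
m = 53 (m = 4 - 1*(-49) = 4 + 49 = 53)
f(K, J) = -1/(2*J)
P(q, j) = -j + 2*q
22*P(f(m, 6), -2) + 27 = 22*(-1*(-2) + 2*(-½/6)) + 27 = 22*(2 + 2*(-½*⅙)) + 27 = 22*(2 + 2*(-1/12)) + 27 = 22*(2 - ⅙) + 27 = 22*(11/6) + 27 = 121/3 + 27 = 202/3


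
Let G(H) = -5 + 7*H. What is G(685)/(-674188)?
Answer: -2395/337094 ≈ -0.0071048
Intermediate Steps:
G(685)/(-674188) = (-5 + 7*685)/(-674188) = (-5 + 4795)*(-1/674188) = 4790*(-1/674188) = -2395/337094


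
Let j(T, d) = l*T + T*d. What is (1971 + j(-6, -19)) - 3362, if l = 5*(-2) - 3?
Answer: -1199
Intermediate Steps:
l = -13 (l = -10 - 3 = -13)
j(T, d) = -13*T + T*d
(1971 + j(-6, -19)) - 3362 = (1971 - 6*(-13 - 19)) - 3362 = (1971 - 6*(-32)) - 3362 = (1971 + 192) - 3362 = 2163 - 3362 = -1199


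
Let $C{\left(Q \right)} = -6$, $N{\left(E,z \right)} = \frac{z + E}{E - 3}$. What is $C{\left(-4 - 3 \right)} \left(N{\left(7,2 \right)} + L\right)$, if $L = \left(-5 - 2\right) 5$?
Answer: $\frac{393}{2} \approx 196.5$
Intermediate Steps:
$N{\left(E,z \right)} = \frac{E + z}{-3 + E}$
$L = -35$ ($L = \left(-7\right) 5 = -35$)
$C{\left(-4 - 3 \right)} \left(N{\left(7,2 \right)} + L\right) = - 6 \left(\frac{7 + 2}{-3 + 7} - 35\right) = - 6 \left(\frac{1}{4} \cdot 9 - 35\right) = - 6 \left(\frac{9}{4} - 35\right) = \left(-6\right) \left(- \frac{131}{4}\right) = \frac{393}{2}$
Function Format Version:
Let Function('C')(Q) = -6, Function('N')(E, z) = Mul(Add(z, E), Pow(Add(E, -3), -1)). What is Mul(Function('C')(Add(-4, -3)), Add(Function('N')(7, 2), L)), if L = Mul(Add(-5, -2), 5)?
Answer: Rational(393, 2) ≈ 196.50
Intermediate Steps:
Function('N')(E, z) = Mul(Pow(Add(-3, E), -1), Add(E, z)) (Function('N')(E, z) = Mul(Add(E, z), Pow(Add(-3, E), -1)) = Mul(Pow(Add(-3, E), -1), Add(E, z)))
L = -35 (L = Mul(-7, 5) = -35)
Mul(Function('C')(Add(-4, -3)), Add(Function('N')(7, 2), L)) = Mul(-6, Add(Mul(Pow(Add(-3, 7), -1), Add(7, 2)), -35)) = Mul(-6, Add(Mul(Pow(4, -1), 9), -35)) = Mul(-6, Add(Mul(Rational(1, 4), 9), -35)) = Mul(-6, Add(Rational(9, 4), -35)) = Mul(-6, Rational(-131, 4)) = Rational(393, 2)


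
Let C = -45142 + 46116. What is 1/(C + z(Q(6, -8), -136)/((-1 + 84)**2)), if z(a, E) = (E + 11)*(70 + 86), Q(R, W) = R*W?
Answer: 6889/6690386 ≈ 0.0010297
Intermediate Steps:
z(a, E) = 1716 + 156*E (z(a, E) = (11 + E)*156 = 1716 + 156*E)
C = 974
1/(C + z(Q(6, -8), -136)/((-1 + 84)**2)) = 1/(974 + (1716 + 156*(-136))/((-1 + 84)**2)) = 1/(974 + (1716 - 21216)/(83**2)) = 1/(974 - 19500/6889) = 1/(6690386/6889) = 6889/6690386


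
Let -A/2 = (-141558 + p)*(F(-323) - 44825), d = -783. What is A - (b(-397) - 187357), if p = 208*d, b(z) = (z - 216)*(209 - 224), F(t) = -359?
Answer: -27509829134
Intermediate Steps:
b(z) = 3240 - 15*z (b(z) = (-216 + z)*(-15) = 3240 - 15*z)
p = -162864 (p = 208*(-783) = -162864)
A = -27510007296 (A = -2*(-141558 - 162864)*(-359 - 44825) = -(-608844)*(-45184) = -2*13755003648 = -27510007296)
A - (b(-397) - 187357) = -27510007296 - ((3240 - 15*(-397)) - 187357) = -27510007296 - ((3240 + 5955) - 187357) = -27510007296 - (9195 - 187357) = -27510007296 - 1*(-178162) = -27510007296 + 178162 = -27509829134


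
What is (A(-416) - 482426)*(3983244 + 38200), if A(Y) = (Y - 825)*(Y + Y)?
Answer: 2212140044184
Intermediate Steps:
A(Y) = 2*Y*(-825 + Y) (A(Y) = (-825 + Y)*(2*Y) = 2*Y*(-825 + Y))
(A(-416) - 482426)*(3983244 + 38200) = (2*(-416)*(-825 - 416) - 482426)*(3983244 + 38200) = (2*(-416)*(-1241) - 482426)*4021444 = (1032512 - 482426)*4021444 = 550086*4021444 = 2212140044184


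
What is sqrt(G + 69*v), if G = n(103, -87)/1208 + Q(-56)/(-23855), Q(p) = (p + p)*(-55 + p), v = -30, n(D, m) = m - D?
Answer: I*sqrt(107469539496384065)/7204210 ≈ 45.505*I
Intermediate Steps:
Q(p) = 2*p*(-55 + p) (Q(p) = (2*p)*(-55 + p) = 2*p*(-55 + p))
G = -9775153/14408420 (G = (-87 - 1*103)/1208 + (2*(-56)*(-55 - 56))/(-23855) = (-87 - 103)*(1/1208) + (2*(-56)*(-111))*(-1/23855) = -190*1/1208 + 12432*(-1/23855) = -95/604 - 12432/23855 = -9775153/14408420 ≈ -0.67843)
sqrt(G + 69*v) = sqrt(-9775153/14408420 + 69*(-30)) = sqrt(-9775153/14408420 - 2070) = sqrt(-29835204553/14408420) = I*sqrt(107469539496384065)/7204210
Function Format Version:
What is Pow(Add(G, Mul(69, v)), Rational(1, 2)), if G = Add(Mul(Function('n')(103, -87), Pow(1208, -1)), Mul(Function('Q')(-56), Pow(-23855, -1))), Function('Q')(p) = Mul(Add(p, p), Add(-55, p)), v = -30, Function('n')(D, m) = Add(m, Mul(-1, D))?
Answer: Mul(Rational(1, 7204210), I, Pow(107469539496384065, Rational(1, 2))) ≈ Mul(45.505, I)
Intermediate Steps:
Function('Q')(p) = Mul(2, p, Add(-55, p)) (Function('Q')(p) = Mul(Mul(2, p), Add(-55, p)) = Mul(2, p, Add(-55, p)))
G = Rational(-9775153, 14408420) (G = Add(Mul(Add(-87, Mul(-1, 103)), Pow(1208, -1)), Mul(Mul(2, -56, Add(-55, -56)), Pow(-23855, -1))) = Add(Mul(Add(-87, -103), Rational(1, 1208)), Mul(Mul(2, -56, -111), Rational(-1, 23855))) = Add(Mul(-190, Rational(1, 1208)), Mul(12432, Rational(-1, 23855))) = Add(Rational(-95, 604), Rational(-12432, 23855)) = Rational(-9775153, 14408420) ≈ -0.67843)
Pow(Add(G, Mul(69, v)), Rational(1, 2)) = Pow(Add(Rational(-9775153, 14408420), Mul(69, -30)), Rational(1, 2)) = Pow(Add(Rational(-9775153, 14408420), -2070), Rational(1, 2)) = Pow(Rational(-29835204553, 14408420), Rational(1, 2)) = Mul(Rational(1, 7204210), I, Pow(107469539496384065, Rational(1, 2)))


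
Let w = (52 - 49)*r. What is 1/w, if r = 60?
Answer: 1/180 ≈ 0.0055556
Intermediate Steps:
w = 180 (w = (52 - 49)*60 = 3*60 = 180)
1/w = 1/180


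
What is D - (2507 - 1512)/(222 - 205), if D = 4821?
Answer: 80962/17 ≈ 4762.5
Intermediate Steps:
D - (2507 - 1512)/(222 - 205) = 4821 - (2507 - 1512)/(222 - 205) = 4821 - 995/17 = 80962/17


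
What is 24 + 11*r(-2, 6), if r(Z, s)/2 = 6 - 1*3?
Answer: 90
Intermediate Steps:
r(Z, s) = 6 (r(Z, s) = 2*(6 - 1*3) = 2*(6 - 3) = 2*3 = 6)
24 + 11*r(-2, 6) = 24 + 11*6 = 24 + 66 = 90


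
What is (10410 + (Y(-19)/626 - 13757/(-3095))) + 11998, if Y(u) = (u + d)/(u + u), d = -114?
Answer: 86846900949/3874940 ≈ 22412.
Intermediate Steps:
Y(u) = (-114 + u)/(2*u) (Y(u) = (u - 114)/(u + u) = (-114 + u)/((2*u)) = (-114 + u)*(1/(2*u)) = (-114 + u)/(2*u))
(10410 + (Y(-19)/626 - 13757/(-3095))) + 11998 = (10410 + (((1/2)*(-114 - 19)/(-19))/626 - 13757/(-3095))) + 11998 = (10410 + (((1/2)*(-1/19)*(-133))*(1/626) - 13757*(-1/3095))) + 11998 = (10410 + ((7/2)*(1/626) + 13757/3095)) + 11998 = (10410 + (7/1252 + 13757/3095)) + 11998 = (10410 + 17245429/3874940) + 11998 = 40355370829/3874940 + 11998 = 86846900949/3874940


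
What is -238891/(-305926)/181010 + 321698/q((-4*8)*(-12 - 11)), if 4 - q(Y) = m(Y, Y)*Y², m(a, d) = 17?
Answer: -4453010214170433/127486244191228820 ≈ -0.034929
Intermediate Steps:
q(Y) = 4 - 17*Y²
-238891/(-305926)/181010 + 321698/q((-4*8)*(-12 - 11)) = -238891/(-305926)/181010 + 321698/(4 - 17*1024*(-12 - 11)²) = -238891*(-1/305926)*(1/181010) + 321698/(4 - 17*(-32*(-23))²) = (238891/305926)*(1/181010) + 321698/(4 - 17*736²) = 238891/55375665260 + 321698/(4 - 17*541696) = 238891/55375665260 + 321698/(4 - 9208832) = 238891/55375665260 + 321698/(-9208828) = 238891/55375665260 + 321698*(-1/9208828) = 238891/55375665260 - 160849/4604414 = -4453010214170433/127486244191228820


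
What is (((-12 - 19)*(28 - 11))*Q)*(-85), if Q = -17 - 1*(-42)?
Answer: 1119875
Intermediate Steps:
Q = 25 (Q = -17 + 42 = 25)
(((-12 - 19)*(28 - 11))*Q)*(-85) = (((-12 - 19)*(28 - 11))*25)*(-85) = (-31*17*25)*(-85) = -527*25*(-85) = -13175*(-85) = 1119875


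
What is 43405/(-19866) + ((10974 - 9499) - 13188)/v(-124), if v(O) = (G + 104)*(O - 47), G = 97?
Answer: -419727599/227604762 ≈ -1.8441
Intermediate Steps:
v(O) = -9447 + 201*O (v(O) = (97 + 104)*(O - 47) = 201*(-47 + O) = -9447 + 201*O)
43405/(-19866) + ((10974 - 9499) - 13188)/v(-124) = 43405/(-19866) + ((10974 - 9499) - 13188)/(-9447 + 201*(-124)) = 43405*(-1/19866) + (1475 - 13188)/(-9447 - 24924) = -43405/19866 - 11713/(-34371) = -43405/19866 - 11713*(-1/34371) = -43405/19866 + 11713/34371 = -419727599/227604762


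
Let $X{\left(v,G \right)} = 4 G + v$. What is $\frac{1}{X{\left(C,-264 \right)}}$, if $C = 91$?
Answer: $- \frac{1}{965} \approx -0.0010363$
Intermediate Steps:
$X{\left(v,G \right)} = v + 4 G$
$\frac{1}{X{\left(C,-264 \right)}} = \frac{1}{91 + 4 \left(-264\right)} = \frac{1}{91 - 1056} = \frac{1}{-965} = - \frac{1}{965}$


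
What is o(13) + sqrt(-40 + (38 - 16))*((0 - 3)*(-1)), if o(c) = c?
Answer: 13 + 9*I*sqrt(2) ≈ 13.0 + 12.728*I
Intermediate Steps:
o(13) + sqrt(-40 + (38 - 16))*((0 - 3)*(-1)) = 13 + sqrt(-40 + (38 - 16))*((0 - 3)*(-1)) = 13 + sqrt(-40 + 22)*(-3*(-1)) = 13 + sqrt(-18)*3 = 13 + (3*I*sqrt(2))*3 = 13 + 9*I*sqrt(2)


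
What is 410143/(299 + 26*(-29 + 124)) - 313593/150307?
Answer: 856042604/5861973 ≈ 146.03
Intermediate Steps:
410143/(299 + 26*(-29 + 124)) - 313593/150307 = 410143/(299 + 26*95) - 313593*1/150307 = 410143/(299 + 2470) - 313593/150307 = 410143/2769 - 313593/150307 = 856042604/5861973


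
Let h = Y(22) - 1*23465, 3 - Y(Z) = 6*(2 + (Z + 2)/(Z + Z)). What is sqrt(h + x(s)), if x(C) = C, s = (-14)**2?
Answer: I*sqrt(2817034)/11 ≈ 152.58*I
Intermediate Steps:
s = 196
Y(Z) = -9 - 3*(2 + Z)/Z (Y(Z) = 3 - 6*(2 + (Z + 2)/(Z + Z)) = 3 - 6*(2 + (2 + Z)/((2*Z))) = 3 - 6*(2 + (2 + Z)*(1/(2*Z))) = 3 - 6*(2 + (2 + Z)/(2*Z)) = 3 - (12 + 3*(2 + Z)/Z) = 3 + (-12 - 3*(2 + Z)/Z) = -9 - 3*(2 + Z)/Z)
h = -258250/11 (h = (-12 - 6/22) - 1*23465 = (-12 - 6*1/22) - 23465 = (-12 - 3/11) - 23465 = -135/11 - 23465 = -258250/11 ≈ -23477.)
sqrt(h + x(s)) = sqrt(-258250/11 + 196) = sqrt(-256094/11) = I*sqrt(2817034)/11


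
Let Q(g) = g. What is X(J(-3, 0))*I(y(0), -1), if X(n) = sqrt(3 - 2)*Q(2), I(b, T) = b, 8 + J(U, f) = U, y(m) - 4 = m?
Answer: 8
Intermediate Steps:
y(m) = 4 + m
J(U, f) = -8 + U
X(n) = 2 (X(n) = sqrt(3 - 2)*2 = sqrt(1)*2 = 1*2 = 2)
X(J(-3, 0))*I(y(0), -1) = 2*(4 + 0) = 2*4 = 8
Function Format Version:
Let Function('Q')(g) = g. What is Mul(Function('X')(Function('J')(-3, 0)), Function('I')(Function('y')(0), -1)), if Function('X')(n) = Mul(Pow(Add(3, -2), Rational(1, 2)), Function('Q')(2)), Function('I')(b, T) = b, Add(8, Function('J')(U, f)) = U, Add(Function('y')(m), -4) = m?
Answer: 8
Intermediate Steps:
Function('y')(m) = Add(4, m)
Function('J')(U, f) = Add(-8, U)
Function('X')(n) = 2 (Function('X')(n) = Mul(Pow(Add(3, -2), Rational(1, 2)), 2) = Mul(Pow(1, Rational(1, 2)), 2) = Mul(1, 2) = 2)
Mul(Function('X')(Function('J')(-3, 0)), Function('I')(Function('y')(0), -1)) = Mul(2, Add(4, 0)) = Mul(2, 4) = 8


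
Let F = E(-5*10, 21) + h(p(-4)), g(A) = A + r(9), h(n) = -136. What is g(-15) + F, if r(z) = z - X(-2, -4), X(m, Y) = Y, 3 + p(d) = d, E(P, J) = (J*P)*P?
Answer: 52362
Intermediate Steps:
E(P, J) = J*P²
p(d) = -3 + d
r(z) = 4 + z (r(z) = z - 1*(-4) = z + 4 = 4 + z)
g(A) = 13 + A (g(A) = A + (4 + 9) = A + 13 = 13 + A)
F = 52364 (F = 21*(-5*10)² - 136 = 21*(-50)² - 136 = 21*2500 - 136 = 52500 - 136 = 52364)
g(-15) + F = (13 - 15) + 52364 = -2 + 52364 = 52362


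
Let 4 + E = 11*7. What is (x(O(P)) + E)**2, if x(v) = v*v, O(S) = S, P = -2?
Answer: 5929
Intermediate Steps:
x(v) = v**2
E = 73 (E = -4 + 11*7 = -4 + 77 = 73)
(x(O(P)) + E)**2 = ((-2)**2 + 73)**2 = (4 + 73)**2 = 77**2 = 5929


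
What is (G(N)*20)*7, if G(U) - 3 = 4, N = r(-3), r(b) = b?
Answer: 980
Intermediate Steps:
N = -3
G(U) = 7 (G(U) = 3 + 4 = 7)
(G(N)*20)*7 = (7*20)*7 = 140*7 = 980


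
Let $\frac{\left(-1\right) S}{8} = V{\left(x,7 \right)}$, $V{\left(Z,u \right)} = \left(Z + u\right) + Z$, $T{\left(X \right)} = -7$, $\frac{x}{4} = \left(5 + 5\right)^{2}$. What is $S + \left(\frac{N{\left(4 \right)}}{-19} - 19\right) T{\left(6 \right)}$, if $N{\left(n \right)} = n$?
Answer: $- \frac{120109}{19} \approx -6321.5$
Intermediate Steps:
$x = 400$ ($x = 4 \left(5 + 5\right)^{2} = 4 \cdot 10^{2} = 4 \cdot 100 = 400$)
$V{\left(Z,u \right)} = u + 2 Z$
$S = -6456$ ($S = - 8 \left(7 + 2 \cdot 400\right) = - 8 \left(7 + 800\right) = \left(-8\right) 807 = -6456$)
$S + \left(\frac{N{\left(4 \right)}}{-19} - 19\right) T{\left(6 \right)} = -6456 + \left(\frac{4}{-19} - 19\right) \left(-7\right) = -6456 + \left(4 \left(- \frac{1}{19}\right) - 19\right) \left(-7\right) = -6456 + \left(- \frac{4}{19} - 19\right) \left(-7\right) = -6456 - - \frac{2555}{19} = -6456 + \frac{2555}{19} = - \frac{120109}{19}$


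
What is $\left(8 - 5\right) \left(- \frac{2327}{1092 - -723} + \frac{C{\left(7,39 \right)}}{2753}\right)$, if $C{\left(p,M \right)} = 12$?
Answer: $- \frac{6384451}{1665565} \approx -3.8332$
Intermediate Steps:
$\left(8 - 5\right) \left(- \frac{2327}{1092 - -723} + \frac{C{\left(7,39 \right)}}{2753}\right) = \left(8 - 5\right) \left(- \frac{2327}{1092 - -723} + \frac{12}{2753}\right) = \left(8 - 5\right) \left(- \frac{2327}{1092 + 723} + 12 \cdot \frac{1}{2753}\right) = 3 \left(- \frac{2327}{1815} + \frac{12}{2753}\right) = 3 \left(- \frac{6384451}{4996695}\right) = - \frac{6384451}{1665565}$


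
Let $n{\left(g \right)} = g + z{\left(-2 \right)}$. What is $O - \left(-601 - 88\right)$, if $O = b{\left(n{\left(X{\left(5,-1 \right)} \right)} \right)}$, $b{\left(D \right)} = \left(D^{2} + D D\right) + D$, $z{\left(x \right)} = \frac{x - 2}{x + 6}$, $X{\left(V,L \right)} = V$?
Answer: $725$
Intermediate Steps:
$z{\left(x \right)} = \frac{-2 + x}{6 + x}$
$n{\left(g \right)} = -1 + g$ ($n{\left(g \right)} = g + \frac{-2 - 2}{6 - 2} = g + \frac{1}{4} \left(-4\right) = g - 1 = -1 + g$)
$b{\left(D \right)} = D + 2 D^{2}$ ($b{\left(D \right)} = \left(D^{2} + D^{2}\right) + D = 2 D^{2} + D = D + 2 D^{2}$)
$O = 36$ ($O = \left(-1 + 5\right) \left(1 + 2 \left(-1 + 5\right)\right) = 4 \left(1 + 2 \cdot 4\right) = 4 \left(1 + 8\right) = 4 \cdot 9 = 36$)
$O - \left(-601 - 88\right) = 36 - \left(-601 - 88\right) = 36 - -689 = 36 + 689 = 725$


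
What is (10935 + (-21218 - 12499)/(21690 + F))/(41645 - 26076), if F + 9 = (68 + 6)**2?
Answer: 296928078/422807333 ≈ 0.70228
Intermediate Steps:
F = 5467 (F = -9 + (68 + 6)**2 = -9 + 74**2 = -9 + 5476 = 5467)
(10935 + (-21218 - 12499)/(21690 + F))/(41645 - 26076) = (10935 + (-21218 - 12499)/(21690 + 5467))/(41645 - 26076) = (10935 - 33717/27157)/15569 = (10935 - 33717*1/27157)*(1/15569) = (10935 - 33717/27157)*(1/15569) = (296928078/27157)*(1/15569) = 296928078/422807333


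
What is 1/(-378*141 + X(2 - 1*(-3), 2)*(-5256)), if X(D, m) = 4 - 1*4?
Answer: -1/53298 ≈ -1.8762e-5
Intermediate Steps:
X(D, m) = 0 (X(D, m) = 4 - 4 = 0)
1/(-378*141 + X(2 - 1*(-3), 2)*(-5256)) = 1/(-378*141 + 0*(-5256)) = 1/(-53298 + 0) = 1/(-53298) = -1/53298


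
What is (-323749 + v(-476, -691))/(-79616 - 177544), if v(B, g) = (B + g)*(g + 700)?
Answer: 83563/64290 ≈ 1.2998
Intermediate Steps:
v(B, g) = (700 + g)*(B + g) (v(B, g) = (B + g)*(700 + g) = (700 + g)*(B + g))
(-323749 + v(-476, -691))/(-79616 - 177544) = (-323749 + ((-691)² + 700*(-476) + 700*(-691) - 476*(-691)))/(-79616 - 177544) = (-323749 + (477481 - 333200 - 483700 + 328916))/(-257160) = (-323749 - 10503)*(-1/257160) = -334252*(-1/257160) = 83563/64290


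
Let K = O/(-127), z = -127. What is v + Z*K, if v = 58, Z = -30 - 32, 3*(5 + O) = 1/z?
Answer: 2688274/48387 ≈ 55.558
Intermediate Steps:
O = -1906/381 (O = -5 + (⅓)/(-127) = -5 + (⅓)*(-1/127) = -5 - 1/381 = -1906/381 ≈ -5.0026)
Z = -62
K = 1906/48387 (K = -1906/381/(-127) = -1906/381*(-1/127) = 1906/48387 ≈ 0.039391)
v + Z*K = 58 - 62*1906/48387 = 58 - 118172/48387 = 2688274/48387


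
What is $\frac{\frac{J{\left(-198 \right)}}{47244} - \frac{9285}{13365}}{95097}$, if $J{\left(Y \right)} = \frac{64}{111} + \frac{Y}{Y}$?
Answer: $- \frac{360659119}{49370968958652} \approx -7.3051 \cdot 10^{-6}$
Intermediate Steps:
$J{\left(Y \right)} = \frac{175}{111}$ ($J{\left(Y \right)} = 64 \cdot \frac{1}{111} + 1 = \frac{64}{111} + 1 = \frac{175}{111}$)
$\frac{\frac{J{\left(-198 \right)}}{47244} - \frac{9285}{13365}}{95097} = \frac{\frac{175}{111 \cdot 47244} - \frac{9285}{13365}}{95097} = \left(\frac{175}{111} \cdot \frac{1}{47244} - \frac{619}{891}\right) \frac{1}{95097} = \left(\frac{175}{5244084} - \frac{619}{891}\right) \frac{1}{95097} = \left(- \frac{360659119}{519164316}\right) \frac{1}{95097} = - \frac{360659119}{49370968958652}$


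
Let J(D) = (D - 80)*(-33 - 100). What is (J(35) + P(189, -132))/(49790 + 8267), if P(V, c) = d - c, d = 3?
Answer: 6120/58057 ≈ 0.10541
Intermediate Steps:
J(D) = 10640 - 133*D (J(D) = (-80 + D)*(-133) = 10640 - 133*D)
P(V, c) = 3 - c
(J(35) + P(189, -132))/(49790 + 8267) = ((10640 - 133*35) + (3 - 1*(-132)))/(49790 + 8267) = ((10640 - 4655) + (3 + 132))/58057 = (5985 + 135)*(1/58057) = 6120*(1/58057) = 6120/58057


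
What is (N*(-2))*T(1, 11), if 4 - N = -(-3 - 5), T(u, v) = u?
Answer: 8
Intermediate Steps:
N = -4 (N = 4 - (-1)*(-3 - 5) = 4 - (-1)*(-8) = 4 - 1*8 = 4 - 8 = -4)
(N*(-2))*T(1, 11) = -4*(-2)*1 = 8*1 = 8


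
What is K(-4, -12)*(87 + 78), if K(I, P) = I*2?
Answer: -1320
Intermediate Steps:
K(I, P) = 2*I
K(-4, -12)*(87 + 78) = (2*(-4))*(87 + 78) = -8*165 = -1320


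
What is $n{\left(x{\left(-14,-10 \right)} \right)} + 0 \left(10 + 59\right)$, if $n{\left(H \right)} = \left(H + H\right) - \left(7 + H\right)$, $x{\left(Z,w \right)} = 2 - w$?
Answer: $5$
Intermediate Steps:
$n{\left(H \right)} = -7 + H$ ($n{\left(H \right)} = 2 H - \left(7 + H\right) = -7 + H$)
$n{\left(x{\left(-14,-10 \right)} \right)} + 0 \left(10 + 59\right) = \left(-7 + \left(2 - -10\right)\right) + 0 \left(10 + 59\right) = \left(-7 + \left(2 + 10\right)\right) + 0 \cdot 69 = \left(-7 + 12\right) + 0 = 5 + 0 = 5$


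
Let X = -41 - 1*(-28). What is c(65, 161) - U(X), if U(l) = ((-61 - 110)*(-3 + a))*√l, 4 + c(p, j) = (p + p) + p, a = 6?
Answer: 191 + 513*I*√13 ≈ 191.0 + 1849.6*I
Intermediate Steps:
c(p, j) = -4 + 3*p (c(p, j) = -4 + ((p + p) + p) = -4 + (2*p + p) = -4 + 3*p)
X = -13 (X = -41 + 28 = -13)
U(l) = -513*√l (U(l) = ((-61 - 110)*(-3 + 6))*√l = (-171*3)*√l = -513*√l)
c(65, 161) - U(X) = (-4 + 3*65) - (-513)*√(-13) = (-4 + 195) - (-513)*I*√13 = 191 - (-513)*I*√13 = 191 + 513*I*√13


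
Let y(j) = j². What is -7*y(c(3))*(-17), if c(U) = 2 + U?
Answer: 2975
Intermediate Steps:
-7*y(c(3))*(-17) = -7*(2 + 3)²*(-17) = -7*5²*(-17) = -7*25*(-17) = -175*(-17) = 2975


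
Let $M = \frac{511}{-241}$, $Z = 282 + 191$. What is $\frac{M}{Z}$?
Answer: $- \frac{511}{113993} \approx -0.0044827$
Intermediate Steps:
$Z = 473$
$M = - \frac{511}{241}$ ($M = 511 \left(- \frac{1}{241}\right) = - \frac{511}{241} \approx -2.1203$)
$\frac{M}{Z} = - \frac{511}{241 \cdot 473} = \left(- \frac{511}{241}\right) \frac{1}{473} = - \frac{511}{113993}$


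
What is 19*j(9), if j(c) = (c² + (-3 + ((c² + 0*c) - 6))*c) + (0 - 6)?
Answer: 13737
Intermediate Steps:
j(c) = -6 + c² + c*(-9 + c²) (j(c) = (c² + (-3 + ((c² + 0) - 6))*c) - 6 = (c² + (-3 + (c² - 6))*c) - 6 = (c² + (-3 + (-6 + c²))*c) - 6 = (c² + (-9 + c²)*c) - 6 = (c² + c*(-9 + c²)) - 6 = -6 + c² + c*(-9 + c²))
19*j(9) = 19*(-6 + 9² + 9³ - 9*9) = 19*(-6 + 81 + 729 - 81) = 19*723 = 13737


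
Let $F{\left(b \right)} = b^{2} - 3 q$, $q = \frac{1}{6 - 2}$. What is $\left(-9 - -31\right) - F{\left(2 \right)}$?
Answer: $\frac{75}{4} \approx 18.75$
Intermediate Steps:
$q = \frac{1}{4} \approx 0.25$
$F{\left(b \right)} = - \frac{3}{4} + b^{2}$ ($F{\left(b \right)} = b^{2} - \frac{3}{4} = - \frac{3}{4} + b^{2}$)
$\left(-9 - -31\right) - F{\left(2 \right)} = \left(-9 - -31\right) - \left(- \frac{3}{4} + 2^{2}\right) = \left(-9 + 31\right) - \left(- \frac{3}{4} + 4\right) = 22 - \frac{13}{4} = \frac{75}{4}$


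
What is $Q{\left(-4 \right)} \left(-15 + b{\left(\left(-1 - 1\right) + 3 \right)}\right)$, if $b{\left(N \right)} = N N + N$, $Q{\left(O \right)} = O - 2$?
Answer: $78$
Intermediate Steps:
$Q{\left(O \right)} = -2 + O$
$b{\left(N \right)} = N + N^{2}$ ($b{\left(N \right)} = N^{2} + N = N + N^{2}$)
$Q{\left(-4 \right)} \left(-15 + b{\left(\left(-1 - 1\right) + 3 \right)}\right) = \left(-2 - 4\right) \left(-15 + \left(\left(-1 - 1\right) + 3\right) \left(1 + \left(\left(-1 - 1\right) + 3\right)\right)\right) = - 6 \left(-15 + \left(-2 + 3\right) \left(1 + \left(-2 + 3\right)\right)\right) = - 6 \left(-15 + 1 \left(1 + 1\right)\right) = - 6 \left(-15 + 1 \cdot 2\right) = - 6 \left(-15 + 2\right) = \left(-6\right) \left(-13\right) = 78$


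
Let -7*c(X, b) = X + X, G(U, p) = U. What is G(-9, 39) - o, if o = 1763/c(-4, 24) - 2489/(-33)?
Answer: -429541/264 ≈ -1627.0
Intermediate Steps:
c(X, b) = -2*X/7 (c(X, b) = -(X + X)/7 = -2*X/7)
o = 427165/264 (o = 1763/((-2/7*(-4))) - 2489/(-33) = 1763/(8/7) - 2489*(-1/33) = 1763*(7/8) + 2489/33 = 12341/8 + 2489/33 = 427165/264 ≈ 1618.0)
G(-9, 39) - o = -9 - 1*427165/264 = -9 - 427165/264 = -429541/264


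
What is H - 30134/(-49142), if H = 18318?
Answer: 450106645/24571 ≈ 18319.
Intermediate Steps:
H - 30134/(-49142) = 18318 - 30134/(-49142) = 18318 - 30134*(-1)/49142 = 18318 - 1*(-15067/24571) = 18318 + 15067/24571 = 450106645/24571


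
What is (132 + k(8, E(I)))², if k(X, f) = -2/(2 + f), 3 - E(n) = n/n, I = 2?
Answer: 69169/4 ≈ 17292.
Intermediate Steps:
E(n) = 2 (E(n) = 3 - n/n = 3 - 1*1 = 3 - 1 = 2)
(132 + k(8, E(I)))² = (132 - 2/(2 + 2))² = (132 - 2/4)² = (132 - 2*¼)² = (132 - ½)² = (263/2)² = 69169/4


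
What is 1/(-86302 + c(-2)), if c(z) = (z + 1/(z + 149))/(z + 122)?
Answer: -17640/1522367573 ≈ -1.1587e-5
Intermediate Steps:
c(z) = (z + 1/(149 + z))/(122 + z)
1/(-86302 + c(-2)) = 1/(-86302 + (1 + (-2)² + 149*(-2))/(18178 + (-2)² + 271*(-2))) = 1/(-86302 + (1 + 4 - 298)/(18178 + 4 - 542)) = 1/(-86302 - 293/17640) = 1/(-1522367573/17640) = -17640/1522367573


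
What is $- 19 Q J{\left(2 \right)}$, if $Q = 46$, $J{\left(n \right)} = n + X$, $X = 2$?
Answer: $-3496$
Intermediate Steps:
$J{\left(n \right)} = 2 + n$ ($J{\left(n \right)} = n + 2 = 2 + n$)
$- 19 Q J{\left(2 \right)} = \left(-19\right) 46 \left(2 + 2\right) = \left(-874\right) 4 = -3496$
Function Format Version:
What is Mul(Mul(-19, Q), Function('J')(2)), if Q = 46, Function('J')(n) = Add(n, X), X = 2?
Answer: -3496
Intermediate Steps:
Function('J')(n) = Add(2, n) (Function('J')(n) = Add(n, 2) = Add(2, n))
Mul(Mul(-19, Q), Function('J')(2)) = Mul(Mul(-19, 46), Add(2, 2)) = Mul(-874, 4) = -3496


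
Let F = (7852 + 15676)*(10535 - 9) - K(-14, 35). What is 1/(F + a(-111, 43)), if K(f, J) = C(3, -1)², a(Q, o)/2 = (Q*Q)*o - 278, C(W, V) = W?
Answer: 1/248714769 ≈ 4.0207e-9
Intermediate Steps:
a(Q, o) = -556 + 2*o*Q² (a(Q, o) = 2*((Q*Q)*o - 278) = 2*(Q²*o - 278) = 2*(o*Q² - 278) = 2*(-278 + o*Q²) = -556 + 2*o*Q²)
K(f, J) = 9 (K(f, J) = 3² = 9)
F = 247655719 (F = (7852 + 15676)*(10535 - 9) - 1*9 = 23528*10526 - 9 = 247655728 - 9 = 247655719)
1/(F + a(-111, 43)) = 1/(247655719 + (-556 + 2*43*(-111)²)) = 1/(247655719 + (-556 + 2*43*12321)) = 1/(247655719 + (-556 + 1059606)) = 1/(247655719 + 1059050) = 1/248714769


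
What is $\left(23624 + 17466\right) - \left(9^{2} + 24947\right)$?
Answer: $16062$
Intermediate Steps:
$\left(23624 + 17466\right) - \left(9^{2} + 24947\right) = 41090 - \left(81 + 24947\right) = 41090 - 25028 = 16062$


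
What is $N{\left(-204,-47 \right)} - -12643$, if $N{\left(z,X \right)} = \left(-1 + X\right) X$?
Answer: $14899$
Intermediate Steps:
$N{\left(z,X \right)} = X \left(-1 + X\right)$
$N{\left(-204,-47 \right)} - -12643 = - 47 \left(-1 - 47\right) - -12643 = \left(-47\right) \left(-48\right) + 12643 = 2256 + 12643 = 14899$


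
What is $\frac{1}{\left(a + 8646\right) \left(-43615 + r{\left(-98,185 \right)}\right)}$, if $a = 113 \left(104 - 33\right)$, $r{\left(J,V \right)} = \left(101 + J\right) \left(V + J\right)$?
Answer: $- \frac{1}{722667826} \approx -1.3838 \cdot 10^{-9}$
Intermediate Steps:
$r{\left(J,V \right)} = \left(101 + J\right) \left(J + V\right)$
$a = 8023$ ($a = 113 \left(104 - 33\right) = 113 \cdot 71 = 8023$)
$\frac{1}{\left(a + 8646\right) \left(-43615 + r{\left(-98,185 \right)}\right)} = \frac{1}{\left(8023 + 8646\right) \left(-43615 + \left(\left(-98\right)^{2} + 101 \left(-98\right) + 101 \cdot 185 - 18130\right)\right)} = \frac{1}{16669 \left(-43615 + \left(9604 - 9898 + 18685 - 18130\right)\right)} = \frac{1}{16669 \left(-43615 + 261\right)} = \frac{1}{16669 \left(-43354\right)} = \frac{1}{-722667826} = - \frac{1}{722667826}$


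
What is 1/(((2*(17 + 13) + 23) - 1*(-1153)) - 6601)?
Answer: -1/5365 ≈ -0.00018639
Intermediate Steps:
1/(((2*(17 + 13) + 23) - 1*(-1153)) - 6601) = 1/(((2*30 + 23) + 1153) - 6601) = 1/(((60 + 23) + 1153) - 6601) = 1/((83 + 1153) - 6601) = 1/(1236 - 6601) = 1/(-5365) = -1/5365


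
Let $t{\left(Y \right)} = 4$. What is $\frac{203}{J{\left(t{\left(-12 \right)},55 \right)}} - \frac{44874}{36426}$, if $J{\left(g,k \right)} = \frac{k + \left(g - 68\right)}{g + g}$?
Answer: $- \frac{9926615}{54639} \approx -181.68$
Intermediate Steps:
$J{\left(g,k \right)} = \frac{-68 + g + k}{2 g}$ ($J{\left(g,k \right)} = \frac{k + \left(g - 68\right)}{2 g} = \left(k + \left(-68 + g\right)\right) \frac{1}{2 g} = \left(-68 + g + k\right) \frac{1}{2 g} = \frac{-68 + g + k}{2 g}$)
$\frac{203}{J{\left(t{\left(-12 \right)},55 \right)}} - \frac{44874}{36426} = \frac{203}{\frac{1}{2} \cdot \frac{1}{4} \left(-68 + 4 + 55\right)} - \frac{44874}{36426} = \frac{203}{\frac{1}{2} \cdot \frac{1}{4} \left(-9\right)} - \frac{7479}{6071} = \frac{203}{- \frac{9}{8}} - \frac{7479}{6071} = 203 \left(- \frac{8}{9}\right) - \frac{7479}{6071} = - \frac{1624}{9} - \frac{7479}{6071} = - \frac{9926615}{54639}$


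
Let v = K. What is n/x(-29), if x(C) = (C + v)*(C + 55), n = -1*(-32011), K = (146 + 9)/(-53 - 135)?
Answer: -429862/10413 ≈ -41.281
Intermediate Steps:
K = -155/188 (K = 155/(-188) = 155*(-1/188) = -155/188 ≈ -0.82447)
v = -155/188 ≈ -0.82447
n = 32011
x(C) = (55 + C)*(-155/188 + C) (x(C) = (C - 155/188)*(C + 55) = (-155/188 + C)*(55 + C) = (55 + C)*(-155/188 + C))
n/x(-29) = 32011/(-8525/188 + (-29)**2 + (10185/188)*(-29)) = 32011/(-8525/188 + 841 - 295365/188) = 32011/(-72891/94) = 32011*(-94/72891) = -429862/10413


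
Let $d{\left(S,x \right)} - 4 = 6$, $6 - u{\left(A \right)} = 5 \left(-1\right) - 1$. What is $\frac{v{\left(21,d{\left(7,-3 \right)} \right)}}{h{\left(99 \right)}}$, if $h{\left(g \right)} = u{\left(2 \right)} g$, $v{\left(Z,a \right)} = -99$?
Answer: $- \frac{1}{12} \approx -0.083333$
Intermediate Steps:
$u{\left(A \right)} = 12$ ($u{\left(A \right)} = 6 - \left(5 \left(-1\right) - 1\right) = 6 - \left(-5 - 1\right) = 6 - -6 = 6 + 6 = 12$)
$d{\left(S,x \right)} = 10$ ($d{\left(S,x \right)} = 4 + 6 = 10$)
$h{\left(g \right)} = 12 g$
$\frac{v{\left(21,d{\left(7,-3 \right)} \right)}}{h{\left(99 \right)}} = - \frac{99}{12 \cdot 99} = - \frac{99}{1188} = \left(-99\right) \frac{1}{1188} = - \frac{1}{12}$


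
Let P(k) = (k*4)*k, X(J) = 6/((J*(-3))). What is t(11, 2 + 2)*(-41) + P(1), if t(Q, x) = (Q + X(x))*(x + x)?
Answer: -3440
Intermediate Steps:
X(J) = -2/J (X(J) = 6/((-3*J)) = 6*(-1/(3*J)) = -2/J)
t(Q, x) = 2*x*(Q - 2/x) (t(Q, x) = (Q - 2/x)*(x + x) = (Q - 2/x)*(2*x) = 2*x*(Q - 2/x))
P(k) = 4*k² (P(k) = (4*k)*k = 4*k²)
t(11, 2 + 2)*(-41) + P(1) = (-4 + 2*11*(2 + 2))*(-41) + 4*1² = (-4 + 2*11*4)*(-41) + 4*1 = (-4 + 88)*(-41) + 4 = 84*(-41) + 4 = -3444 + 4 = -3440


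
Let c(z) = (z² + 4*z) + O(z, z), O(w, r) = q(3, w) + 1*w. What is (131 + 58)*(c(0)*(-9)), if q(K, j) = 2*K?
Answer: -10206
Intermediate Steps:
O(w, r) = 6 + w (O(w, r) = 2*3 + 1*w = 6 + w)
c(z) = 6 + z² + 5*z (c(z) = (z² + 4*z) + (6 + z) = 6 + z² + 5*z)
(131 + 58)*(c(0)*(-9)) = (131 + 58)*((6 + 0² + 5*0)*(-9)) = 189*((6 + 0 + 0)*(-9)) = 189*(6*(-9)) = 189*(-54) = -10206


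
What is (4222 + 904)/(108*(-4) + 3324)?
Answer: 2563/1446 ≈ 1.7725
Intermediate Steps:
(4222 + 904)/(108*(-4) + 3324) = 5126/(-432 + 3324) = 5126/2892 = 5126*(1/2892) = 2563/1446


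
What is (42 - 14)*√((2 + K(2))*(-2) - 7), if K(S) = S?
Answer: 28*I*√15 ≈ 108.44*I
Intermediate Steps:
(42 - 14)*√((2 + K(2))*(-2) - 7) = (42 - 14)*√((2 + 2)*(-2) - 7) = 28*√(4*(-2) - 7) = 28*√(-8 - 7) = 28*√(-15) = 28*(I*√15) = 28*I*√15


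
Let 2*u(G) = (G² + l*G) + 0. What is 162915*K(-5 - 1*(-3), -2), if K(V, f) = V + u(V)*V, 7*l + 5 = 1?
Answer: -8145750/7 ≈ -1.1637e+6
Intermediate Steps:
l = -4/7 (l = -5/7 + (⅐)*1 = -5/7 + ⅐ = -4/7 ≈ -0.57143)
u(G) = G²/2 - 2*G/7 (u(G) = ((G² - 4*G/7) + 0)/2 = (G² - 4*G/7)/2 = G²/2 - 2*G/7)
K(V, f) = V + V²*(-4 + 7*V)/14 (K(V, f) = V + (V*(-4 + 7*V)/14)*V = V + V²*(-4 + 7*V)/14)
162915*K(-5 - 1*(-3), -2) = 162915*((-5 - 1*(-3))*(14 + (-5 - 1*(-3))*(-4 + 7*(-5 - 1*(-3))))/14) = 162915*((-5 + 3)*(14 + (-5 + 3)*(-4 + 7*(-5 + 3)))/14) = 162915*((1/14)*(-2)*(14 - 2*(-4 + 7*(-2)))) = 162915*((1/14)*(-2)*(14 - 2*(-4 - 14))) = 162915*((1/14)*(-2)*(14 - 2*(-18))) = 162915*((1/14)*(-2)*(14 + 36)) = 162915*((1/14)*(-2)*50) = 162915*(-50/7) = -8145750/7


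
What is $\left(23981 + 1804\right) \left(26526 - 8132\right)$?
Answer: $474289290$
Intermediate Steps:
$\left(23981 + 1804\right) \left(26526 - 8132\right) = 25785 \cdot 18394 = 474289290$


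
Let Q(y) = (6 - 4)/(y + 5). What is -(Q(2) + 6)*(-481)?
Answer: 21164/7 ≈ 3023.4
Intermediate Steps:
Q(y) = 2/(5 + y)
-(Q(2) + 6)*(-481) = -(2/(5 + 2) + 6)*(-481) = -(2/7 + 6)*(-481) = -1*44/7*(-481) = -44/7*(-481) = 21164/7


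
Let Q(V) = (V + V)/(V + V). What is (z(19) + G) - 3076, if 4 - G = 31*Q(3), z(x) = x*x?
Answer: -2742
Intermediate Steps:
z(x) = x²
Q(V) = 1 (Q(V) = (2*V)/((2*V)) = (2*V)*(1/(2*V)) = 1)
G = -27 (G = 4 - 31 = -27)
(z(19) + G) - 3076 = (19² - 27) - 3076 = (361 - 27) - 3076 = 334 - 3076 = -2742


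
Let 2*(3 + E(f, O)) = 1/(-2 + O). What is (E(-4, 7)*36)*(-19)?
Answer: 9918/5 ≈ 1983.6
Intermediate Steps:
E(f, O) = -3 + 1/(2*(-2 + O))
(E(-4, 7)*36)*(-19) = (((13 - 6*7)/(2*(-2 + 7)))*36)*(-19) = (((1/2)*(13 - 42)/5)*36)*(-19) = (((1/2)*(1/5)*(-29))*36)*(-19) = -29/10*36*(-19) = -522/5*(-19) = 9918/5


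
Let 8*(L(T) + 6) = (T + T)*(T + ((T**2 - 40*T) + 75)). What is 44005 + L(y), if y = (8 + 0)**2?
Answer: 70799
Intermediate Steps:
y = 64 (y = 8**2 = 64)
L(T) = -6 + T*(75 + T**2 - 39*T)/4 (L(T) = -6 + ((T + T)*(T + ((T**2 - 40*T) + 75)))/8 = -6 + ((2*T)*(T + (75 + T**2 - 40*T)))/8 = -6 + ((2*T)*(75 + T**2 - 39*T))/8 = -6 + (2*T*(75 + T**2 - 39*T))/8 = -6 + T*(75 + T**2 - 39*T)/4)
44005 + L(y) = 44005 + (-6 - 39/4*64**2 + (1/4)*64**3 + (75/4)*64) = 44005 + (-6 - 39/4*4096 + (1/4)*262144 + 1200) = 44005 + (-6 - 39936 + 65536 + 1200) = 44005 + 26794 = 70799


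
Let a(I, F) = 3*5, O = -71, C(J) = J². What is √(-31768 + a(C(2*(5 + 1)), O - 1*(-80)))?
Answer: I*√31753 ≈ 178.19*I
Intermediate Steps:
a(I, F) = 15
√(-31768 + a(C(2*(5 + 1)), O - 1*(-80))) = √(-31768 + 15) = √(-31753) = I*√31753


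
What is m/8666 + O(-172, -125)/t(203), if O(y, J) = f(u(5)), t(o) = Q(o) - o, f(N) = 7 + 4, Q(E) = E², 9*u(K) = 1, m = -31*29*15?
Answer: -19745378/12691357 ≈ -1.5558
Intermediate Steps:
m = -13485 (m = -899*15 = -13485)
u(K) = ⅑ (u(K) = (⅑)*1 = ⅑)
f(N) = 11
t(o) = o² - o
O(y, J) = 11
m/8666 + O(-172, -125)/t(203) = -13485/8666 + 11/((203*(-1 + 203))) = -13485*1/8666 + 11/((203*202)) = -13485/8666 + 11/41006 = -19745378/12691357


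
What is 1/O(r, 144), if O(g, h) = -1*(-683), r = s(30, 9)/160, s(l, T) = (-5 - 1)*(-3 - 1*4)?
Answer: 1/683 ≈ 0.0014641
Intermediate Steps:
s(l, T) = 42 (s(l, T) = -6*(-3 - 4) = -6*(-7) = 42)
r = 21/80 (r = 42/160 = 42*(1/160) = 21/80 ≈ 0.26250)
O(g, h) = 683
1/O(r, 144) = 1/683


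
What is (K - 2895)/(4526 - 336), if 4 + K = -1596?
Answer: -899/838 ≈ -1.0728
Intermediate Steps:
K = -1600 (K = -4 - 1596 = -1600)
(K - 2895)/(4526 - 336) = (-1600 - 2895)/(4526 - 336) = -4495/4190 = -4495*1/4190 = -899/838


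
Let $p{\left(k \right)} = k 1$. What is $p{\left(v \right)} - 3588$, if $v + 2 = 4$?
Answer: $-3586$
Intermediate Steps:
$v = 2$ ($v = -2 + 4 = 2$)
$p{\left(k \right)} = k$
$p{\left(v \right)} - 3588 = 2 - 3588 = -3586$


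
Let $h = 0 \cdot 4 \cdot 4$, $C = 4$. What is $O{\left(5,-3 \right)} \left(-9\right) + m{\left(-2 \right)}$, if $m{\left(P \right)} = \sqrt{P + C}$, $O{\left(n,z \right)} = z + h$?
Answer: $27 + \sqrt{2} \approx 28.414$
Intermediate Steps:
$h = 0$ ($h = 0 \cdot 4 = 0$)
$O{\left(n,z \right)} = z$ ($O{\left(n,z \right)} = z + 0 = z$)
$m{\left(P \right)} = \sqrt{4 + P}$ ($m{\left(P \right)} = \sqrt{P + 4} = \sqrt{4 + P}$)
$O{\left(5,-3 \right)} \left(-9\right) + m{\left(-2 \right)} = \left(-3\right) \left(-9\right) + \sqrt{4 - 2} = 27 + \sqrt{2}$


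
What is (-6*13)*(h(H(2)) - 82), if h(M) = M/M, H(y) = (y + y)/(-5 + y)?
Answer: 6318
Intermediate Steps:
H(y) = 2*y/(-5 + y) (H(y) = (2*y)/(-5 + y) = 2*y/(-5 + y))
h(M) = 1
(-6*13)*(h(H(2)) - 82) = (-6*13)*(1 - 82) = -78*(-81) = 6318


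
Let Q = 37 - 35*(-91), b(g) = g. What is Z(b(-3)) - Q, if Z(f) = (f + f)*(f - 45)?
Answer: -2934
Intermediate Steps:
Q = 3222 (Q = 37 + 3185 = 3222)
Z(f) = 2*f*(-45 + f) (Z(f) = (2*f)*(-45 + f) = 2*f*(-45 + f))
Z(b(-3)) - Q = 2*(-3)*(-45 - 3) - 1*3222 = 2*(-3)*(-48) - 3222 = 288 - 3222 = -2934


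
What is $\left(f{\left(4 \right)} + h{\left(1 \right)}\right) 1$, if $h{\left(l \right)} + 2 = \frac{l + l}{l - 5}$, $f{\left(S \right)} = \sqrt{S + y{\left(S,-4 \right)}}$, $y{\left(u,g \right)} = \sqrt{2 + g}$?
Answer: $- \frac{5}{2} + \sqrt{4 + i \sqrt{2}} \approx -0.4699 + 0.34831 i$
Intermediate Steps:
$f{\left(S \right)} = \sqrt{S + i \sqrt{2}}$ ($f{\left(S \right)} = \sqrt{S + \sqrt{2 - 4}} = \sqrt{S + \sqrt{-2}} = \sqrt{S + i \sqrt{2}}$)
$h{\left(l \right)} = -2 + \frac{2 l}{-5 + l}$ ($h{\left(l \right)} = -2 + \frac{l + l}{l - 5} = -2 + \frac{2 l}{-5 + l}$)
$\left(f{\left(4 \right)} + h{\left(1 \right)}\right) 1 = \left(\sqrt{4 + i \sqrt{2}} + \frac{10}{-5 + 1}\right) 1 = \left(\sqrt{4 + i \sqrt{2}} + \frac{10}{-4}\right) 1 = \left(\sqrt{4 + i \sqrt{2}} + 10 \left(- \frac{1}{4}\right)\right) 1 = \left(\sqrt{4 + i \sqrt{2}} - \frac{5}{2}\right) 1 = \left(- \frac{5}{2} + \sqrt{4 + i \sqrt{2}}\right) 1 = - \frac{5}{2} + \sqrt{4 + i \sqrt{2}}$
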